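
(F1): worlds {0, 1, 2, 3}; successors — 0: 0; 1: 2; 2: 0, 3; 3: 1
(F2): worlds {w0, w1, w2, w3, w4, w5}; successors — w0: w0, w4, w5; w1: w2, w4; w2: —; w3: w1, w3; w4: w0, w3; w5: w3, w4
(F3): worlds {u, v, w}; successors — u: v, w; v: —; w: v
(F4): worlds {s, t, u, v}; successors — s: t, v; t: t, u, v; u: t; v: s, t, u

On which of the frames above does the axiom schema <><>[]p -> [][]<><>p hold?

(F4)

This is the axiom for a generalized confluence (Geach) condition; its first-order frame correspondent is forall x forall y forall z ((x R^2 y & x R^2 z) -> exists w (yRw & z R^2 w)).
(F1): fails — 1R²0, 1R²3 but no w with 0Rw and 3R²w.
(F2): fails — w3R²w1, w3R²w1 but no w with w1Rw and w1R²w.
(F3): fails — uR²v, uR²v but no t with vRt and vR²t.
(F4): ✓.
Valid on: (F4).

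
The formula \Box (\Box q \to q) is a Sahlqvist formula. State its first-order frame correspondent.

Suppose □(□q→q) is valid. Take Rxy and set V(q)={w : Ryw}. Then at y, □q holds; since □(□q→q) at x, □q→q at y, so q at y, i.e. Ryy.

shift-reflexivity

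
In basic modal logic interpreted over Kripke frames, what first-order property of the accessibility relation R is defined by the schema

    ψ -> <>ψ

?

This is a form of the T axiom.
It corresponds to reflexivity: forall x Rxx.

Reflexivity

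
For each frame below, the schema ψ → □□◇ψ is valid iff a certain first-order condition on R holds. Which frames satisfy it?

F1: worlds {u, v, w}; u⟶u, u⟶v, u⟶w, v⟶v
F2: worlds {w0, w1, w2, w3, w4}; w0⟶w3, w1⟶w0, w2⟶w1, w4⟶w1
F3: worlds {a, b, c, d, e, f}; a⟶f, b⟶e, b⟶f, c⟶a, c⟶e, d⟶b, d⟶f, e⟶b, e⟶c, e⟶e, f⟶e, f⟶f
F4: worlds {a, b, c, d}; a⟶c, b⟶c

F4

This is the axiom for a generalized confluence (Geach) condition; its first-order frame correspondent is ∀x ∀z (xR²z → ∃w (x = w ∧ zRw)).
F1: fails — uR²v but no t with u=t and vRt.
F2: fails — w1R²w3 but no w with w1=w and w3Rw.
F3: fails — aR²e but no w with a=w and eRw.
F4: ✓.
Valid on: F4.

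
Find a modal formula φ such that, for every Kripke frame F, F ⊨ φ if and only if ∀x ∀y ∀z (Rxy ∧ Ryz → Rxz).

□r → □□r

The condition is transitivity. The 4 schema □r → □□r defines it.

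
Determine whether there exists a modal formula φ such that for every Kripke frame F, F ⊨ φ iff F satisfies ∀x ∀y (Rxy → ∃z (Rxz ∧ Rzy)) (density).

This is a Sahlqvist condition; the C4 axiom □□q → □q defines it.
Suppose □□q→□q is valid. Take Rxy and set V(q)={w : xR²w}. Then □□q at x, so □q at x, so q at y, i.e. ∃z(Rxz∧Rzy).

Yes — defined by □□q → □q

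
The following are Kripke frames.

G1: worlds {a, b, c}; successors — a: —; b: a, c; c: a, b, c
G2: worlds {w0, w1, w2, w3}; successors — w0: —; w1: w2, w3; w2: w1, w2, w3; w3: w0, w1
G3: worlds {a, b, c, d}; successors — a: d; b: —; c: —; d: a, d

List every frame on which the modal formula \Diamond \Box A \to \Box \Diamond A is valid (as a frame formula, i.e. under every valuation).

Frame correspondent (Sahlqvist): \forall x \forall y \forall z (Rxy \wedge Rxz \to \exists w (Ryw \wedge Rzw)) — i.e. convergence.
G1: fails — Rbc and Rba but c and a have no common successor.
G2: fails — Rw2w1 and Rw2w3 but w1 and w3 have no common successor.
G3: satisfies the condition.
Valid on: G3.

G3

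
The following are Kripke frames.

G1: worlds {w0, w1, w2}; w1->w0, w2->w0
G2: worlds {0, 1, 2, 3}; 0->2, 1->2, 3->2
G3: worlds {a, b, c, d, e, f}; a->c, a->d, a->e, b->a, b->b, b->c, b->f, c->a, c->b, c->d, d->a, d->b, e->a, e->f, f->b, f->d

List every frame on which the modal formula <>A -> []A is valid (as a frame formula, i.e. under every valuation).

The schema corresponds to partial functionality: forall x forall y forall z (Rxy & Rxz -> y = z).
G1: holds.
G2: holds.
G3: fails — a sees both c and d.

G1, G2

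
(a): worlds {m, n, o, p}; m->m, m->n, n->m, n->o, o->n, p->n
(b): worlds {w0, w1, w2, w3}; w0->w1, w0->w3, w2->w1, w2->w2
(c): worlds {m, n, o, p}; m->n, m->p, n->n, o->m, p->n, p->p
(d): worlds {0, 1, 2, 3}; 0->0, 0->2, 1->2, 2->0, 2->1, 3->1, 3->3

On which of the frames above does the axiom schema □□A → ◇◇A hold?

(a), (c), (d)

Frame correspondent (Sahlqvist): ∀x ∃w (xR²w ∧ xR²w) — i.e. a generalized confluence (Geach) condition.
(a): ✓.
(b): fails — at w0 but no w with w0R²w and w0R²w.
(c): ✓.
(d): ✓.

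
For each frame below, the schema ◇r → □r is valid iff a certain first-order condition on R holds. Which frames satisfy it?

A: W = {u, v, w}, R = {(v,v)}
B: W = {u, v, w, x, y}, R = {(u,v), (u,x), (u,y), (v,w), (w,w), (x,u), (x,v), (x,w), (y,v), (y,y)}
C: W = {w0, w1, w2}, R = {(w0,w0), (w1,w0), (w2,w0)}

The schema corresponds to partial functionality: ∀x ∀y ∀z (Rxy ∧ Rxz → y = z).
A: ✓.
B: fails — u sees both v and x.
C: ✓.

A, C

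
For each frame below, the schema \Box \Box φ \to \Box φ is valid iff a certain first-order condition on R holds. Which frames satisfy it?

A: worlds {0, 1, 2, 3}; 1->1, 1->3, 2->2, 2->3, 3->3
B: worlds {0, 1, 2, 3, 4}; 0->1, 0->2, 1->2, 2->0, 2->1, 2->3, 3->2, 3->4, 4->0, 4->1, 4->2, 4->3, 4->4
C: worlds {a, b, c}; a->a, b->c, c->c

Frame correspondent (Sahlqvist): \forall x \forall y (Rxy \to \exists z (Rxz \wedge Rzy)) — i.e. density.
A: satisfies the condition.
B: fails — R12 but no z with R1z and Rz2.
C: satisfies the condition.

A, C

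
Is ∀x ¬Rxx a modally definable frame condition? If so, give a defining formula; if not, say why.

Not definable by any modal formula

If a class were modally definable it would be closed under surjective bounded morphisms (Goldblatt–Thomason).
The 5-cycle (worlds 0,1,2,3,4 with 0→1→2→3→4→0) is irreflexive, and the map sending every world to a single reflexive point • is a surjective bounded morphism (forth: every edge maps to (•,•); back: every world has a successor). So any modal formula valid on the 5-cycle is also valid on the reflexive point, which is not irreflexive.
So no modal formula (or set of formulas) defines exactly the irreflexive frames.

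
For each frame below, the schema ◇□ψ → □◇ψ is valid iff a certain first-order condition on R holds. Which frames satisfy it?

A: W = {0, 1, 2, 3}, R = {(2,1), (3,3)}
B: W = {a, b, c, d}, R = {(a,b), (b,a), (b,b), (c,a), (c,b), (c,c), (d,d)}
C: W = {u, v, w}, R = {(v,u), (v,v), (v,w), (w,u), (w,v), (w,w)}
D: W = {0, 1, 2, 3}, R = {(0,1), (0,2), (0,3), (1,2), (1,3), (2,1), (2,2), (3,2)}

B, D

This is the axiom for convergence; its first-order frame correspondent is ∀x ∀y ∀z (Rxy ∧ Rxz → ∃w (Ryw ∧ Rzw)).
A: fails — R21 and R21 but 1 and 1 have no common successor.
B: ✓.
C: fails — Rvv and Rvu but v and u have no common successor.
D: ✓.
Valid on: B, D.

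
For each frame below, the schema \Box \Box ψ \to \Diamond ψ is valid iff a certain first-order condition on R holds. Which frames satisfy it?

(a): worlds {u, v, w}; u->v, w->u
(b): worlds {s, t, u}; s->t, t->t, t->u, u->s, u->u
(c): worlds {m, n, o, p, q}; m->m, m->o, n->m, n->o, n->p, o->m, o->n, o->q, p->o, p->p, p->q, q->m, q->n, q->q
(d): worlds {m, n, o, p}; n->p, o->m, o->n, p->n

(b), (c)

Frame correspondent (Sahlqvist): \forall x \exists w (x R^2 w \wedge xRw) — i.e. a generalized confluence (Geach) condition.
(a): fails — at u but no t with uR²t and uRt.
(b): holds.
(c): holds.
(d): fails — at m but no w with mR²w and mRw.
Valid on: (b), (c).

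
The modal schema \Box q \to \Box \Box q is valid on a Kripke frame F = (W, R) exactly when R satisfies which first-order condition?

transitivity: \forall x \forall y \forall z (Rxy \wedge Ryz \to Rxz)

This schema is the 4 axiom.
It corresponds to transitivity: \forall x \forall y \forall z (Rxy \wedge Ryz \to Rxz).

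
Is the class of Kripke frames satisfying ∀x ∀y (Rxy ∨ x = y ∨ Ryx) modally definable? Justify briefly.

If a class were modally definable it would be closed under disjoint unions (Goldblatt–Thomason).
Take 2 disjoint single-world reflexive frames: each is trivially connected, but their disjoint union has 2 worlds with no edge between distinct components, so it is not connected.
So no modal formula (or set of formulas) defines exactly the connected frames.

Not definable by any modal formula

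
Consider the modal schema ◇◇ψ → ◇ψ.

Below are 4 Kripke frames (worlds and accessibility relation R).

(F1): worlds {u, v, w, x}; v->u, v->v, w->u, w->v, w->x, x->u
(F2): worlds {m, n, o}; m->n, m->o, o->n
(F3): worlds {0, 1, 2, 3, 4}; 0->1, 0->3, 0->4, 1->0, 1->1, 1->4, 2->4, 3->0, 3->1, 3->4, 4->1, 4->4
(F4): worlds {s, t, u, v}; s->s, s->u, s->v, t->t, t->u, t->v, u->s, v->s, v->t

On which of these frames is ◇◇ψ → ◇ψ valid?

(F1), (F2)

This is the axiom for transitivity; its first-order frame correspondent is ∀x ∀y ∀z (Rxy ∧ Ryz → Rxz).
(F1): condition met.
(F2): condition met.
(F3): fails — R10 and R03 but not R13.
(F4): fails — Rtv and Rvs but not Rts.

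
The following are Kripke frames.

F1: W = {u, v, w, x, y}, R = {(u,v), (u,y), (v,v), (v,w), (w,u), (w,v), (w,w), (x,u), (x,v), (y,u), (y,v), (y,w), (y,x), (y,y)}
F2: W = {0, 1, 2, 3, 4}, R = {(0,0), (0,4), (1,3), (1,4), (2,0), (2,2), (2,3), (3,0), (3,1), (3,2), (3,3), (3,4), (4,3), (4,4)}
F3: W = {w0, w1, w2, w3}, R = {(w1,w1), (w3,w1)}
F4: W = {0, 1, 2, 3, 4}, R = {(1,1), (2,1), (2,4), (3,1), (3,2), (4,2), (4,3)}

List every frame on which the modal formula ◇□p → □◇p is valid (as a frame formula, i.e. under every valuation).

This is the axiom for convergence; its first-order frame correspondent is ∀x ∀y ∀z (Rxy ∧ Rxz → ∃w (Ryw ∧ Rzw)).
F1: holds.
F2: holds.
F3: holds.
F4: fails — R21 and R24 but 1 and 4 have no common successor.
Valid on: F1, F2, F3.

F1, F2, F3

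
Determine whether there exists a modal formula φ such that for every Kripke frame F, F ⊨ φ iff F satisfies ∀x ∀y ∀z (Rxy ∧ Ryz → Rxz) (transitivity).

The condition is transitivity. A defining modal formula is □q → □□q.

Yes, by □q → □□q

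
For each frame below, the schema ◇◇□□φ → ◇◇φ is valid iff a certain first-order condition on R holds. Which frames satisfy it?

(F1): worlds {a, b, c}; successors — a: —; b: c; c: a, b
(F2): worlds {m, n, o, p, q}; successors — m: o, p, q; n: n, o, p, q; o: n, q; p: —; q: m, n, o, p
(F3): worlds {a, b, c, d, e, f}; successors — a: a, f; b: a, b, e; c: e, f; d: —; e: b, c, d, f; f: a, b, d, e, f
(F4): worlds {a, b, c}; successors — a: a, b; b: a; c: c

(F4)

Frame correspondent (Sahlqvist): ∀x ∀y (xR²y → ∃w (yR²w ∧ xR²w)) — i.e. a generalized confluence (Geach) condition.
(F1): fails — bR²a but no w with aR²w and bR²w.
(F2): fails — mR²p but no w with pR²w and mR²w.
(F3): fails — aR²d but no w with dR²w and aR²w.
(F4): ✓.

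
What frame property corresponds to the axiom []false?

□⊥ is valid iff no world has any successor (otherwise □⊥ fails at any world with one).
Conversely, any frame satisfying forall x forall y ~Rxy validates the schema.
Frame condition: forall x forall y ~Rxy.

emptiness of R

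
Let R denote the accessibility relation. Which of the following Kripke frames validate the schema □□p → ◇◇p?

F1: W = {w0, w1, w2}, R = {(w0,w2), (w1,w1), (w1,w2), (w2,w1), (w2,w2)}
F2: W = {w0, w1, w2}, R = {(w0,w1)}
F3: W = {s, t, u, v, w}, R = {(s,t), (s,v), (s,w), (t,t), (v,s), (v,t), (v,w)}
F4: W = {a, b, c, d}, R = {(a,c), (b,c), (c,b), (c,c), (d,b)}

F1, F4

Frame correspondent (Sahlqvist): ∀x ∃w (xR²w ∧ xR²w) — i.e. a generalized confluence (Geach) condition.
F1: satisfies the condition.
F2: fails — at w0 but no w with w0R²w and w0R²w.
F3: fails — at u but no w* with uR²w* and uR²w*.
F4: satisfies the condition.
Valid on: F1, F4.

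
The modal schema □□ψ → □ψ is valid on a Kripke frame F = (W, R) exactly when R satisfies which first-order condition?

Suppose □□ψ→□ψ is valid. Take Rxy and set V(ψ)={w : xR²w}. Then □□ψ at x, so □ψ at x, so ψ at y, i.e. ∃z(Rxz∧Rzy).
The converse is a direct semantic check.
Frame condition: ∀x ∀y (Rxy → ∃z (Rxz ∧ Rzy)).

density: ∀x ∀y (Rxy → ∃z (Rxz ∧ Rzy))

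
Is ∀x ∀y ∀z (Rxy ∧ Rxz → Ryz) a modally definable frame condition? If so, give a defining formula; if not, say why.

Definable; ◇p → □◇p defines it

Yes: it is the Euclidean property, defined by the 5 schema ◇p → □◇p.
Suppose ◇p→□◇p is valid. Take Rxy, Rxz and set V(p)={y}. Then ◇p at x, so □◇p at x, so ◇p at z, so some w with Rzw has p; w=y, i.e. Rzy. By symmetry of the argument, Ryz.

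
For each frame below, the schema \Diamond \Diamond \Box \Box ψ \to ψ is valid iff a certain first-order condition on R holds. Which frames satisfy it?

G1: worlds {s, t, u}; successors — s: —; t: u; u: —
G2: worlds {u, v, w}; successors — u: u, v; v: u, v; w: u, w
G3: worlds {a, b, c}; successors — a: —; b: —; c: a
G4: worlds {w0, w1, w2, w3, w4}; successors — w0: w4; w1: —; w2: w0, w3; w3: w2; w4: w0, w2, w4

G1, G3

This is the axiom for a generalized confluence (Geach) condition; its first-order frame correspondent is \forall x \forall y (x R^2 y \to \exists w (y R^2 w \wedge x = w)).
G1: satisfies the condition.
G2: fails — wR²u but no t with uR²t and w=t.
G3: satisfies the condition.
G4: fails — w0R²w2 but no w with w2R²w and w0=w.
Valid on: G1, G3.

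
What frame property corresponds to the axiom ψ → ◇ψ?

This is frame-equivalent to □ψ → ψ (substitute ¬ψ for ψ and contrapose).
Suppose □ψ→ψ is valid. At any x set V(ψ)={w : Rxw}. Then □ψ holds at x, so ψ holds at x, i.e. Rxx.

reflexivity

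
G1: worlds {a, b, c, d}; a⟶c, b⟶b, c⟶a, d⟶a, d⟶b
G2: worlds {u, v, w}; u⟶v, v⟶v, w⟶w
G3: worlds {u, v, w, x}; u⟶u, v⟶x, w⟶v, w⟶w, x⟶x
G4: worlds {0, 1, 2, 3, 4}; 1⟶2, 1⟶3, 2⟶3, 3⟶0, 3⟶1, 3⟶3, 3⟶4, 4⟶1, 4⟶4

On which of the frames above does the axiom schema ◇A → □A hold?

The schema corresponds to partial functionality: ∀x ∀y ∀z (Rxy ∧ Rxz → y = z).
G1: fails — d sees both a and b.
G2: condition met.
G3: fails — w sees both v and w.
G4: fails — 1 sees both 2 and 3.
Valid on: G2.

G2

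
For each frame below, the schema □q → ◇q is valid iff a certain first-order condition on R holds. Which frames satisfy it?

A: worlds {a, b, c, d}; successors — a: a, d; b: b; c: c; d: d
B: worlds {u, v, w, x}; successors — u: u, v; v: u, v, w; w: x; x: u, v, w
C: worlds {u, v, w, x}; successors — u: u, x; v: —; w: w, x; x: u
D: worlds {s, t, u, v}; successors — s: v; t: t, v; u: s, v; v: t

The schema corresponds to seriality: ∀x ∃y Rxy.
A: condition met.
B: condition met.
C: fails — world v has no successor.
D: condition met.
Valid on: A, B, D.

A, B, D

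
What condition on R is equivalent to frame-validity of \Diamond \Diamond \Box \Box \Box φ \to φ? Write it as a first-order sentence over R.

This is a Sahlqvist (Geach-type) schema ◇^2□^3φ → □^0◇^0φ.
Minimal-valuation argument: fix x; take any y with xR^2y and any z with xR^0z. Set V(φ) to the set of worlds R-reachable from y in exactly 3 steps. Then □^3φ holds at y, so the antecedent holds at x; validity forces ◇^0φ at z, giving a w with zR^0w and yR^3w.
First-order correspondent: \forall x \forall y (x R^2 y \to \exists w (y R^3 w \wedge x = w)).

\forall x \forall y (x R^2 y \to \exists w (y R^3 w \wedge x = w))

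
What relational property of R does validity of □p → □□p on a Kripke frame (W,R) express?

Suppose □p→□□p is valid. Take Rxy, Ryz and set V(p)={w : Rxw}. Then □p at x, so □□p at x, so □p at y, so p at z, i.e. Rxz.

transitivity: ∀x ∀y ∀z (Rxy ∧ Ryz → Rxz)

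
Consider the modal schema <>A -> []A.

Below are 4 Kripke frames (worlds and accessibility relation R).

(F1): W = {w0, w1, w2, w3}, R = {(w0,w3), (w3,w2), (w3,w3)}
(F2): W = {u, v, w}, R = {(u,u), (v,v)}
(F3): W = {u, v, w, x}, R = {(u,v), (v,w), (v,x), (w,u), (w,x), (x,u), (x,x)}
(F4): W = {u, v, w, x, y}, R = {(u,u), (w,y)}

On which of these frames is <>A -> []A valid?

The schema corresponds to partial functionality: forall x forall y forall z (Rxy & Rxz -> y = z).
(F1): fails — w3 sees both w2 and w3.
(F2): condition met.
(F3): fails — v sees both w and x.
(F4): condition met.

(F2), (F4)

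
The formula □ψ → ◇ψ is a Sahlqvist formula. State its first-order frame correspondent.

Suppose □ψ→◇ψ is valid. At any x set V(ψ)=W. Then □ψ at x, so ◇ψ at x, so x has a successor.

seriality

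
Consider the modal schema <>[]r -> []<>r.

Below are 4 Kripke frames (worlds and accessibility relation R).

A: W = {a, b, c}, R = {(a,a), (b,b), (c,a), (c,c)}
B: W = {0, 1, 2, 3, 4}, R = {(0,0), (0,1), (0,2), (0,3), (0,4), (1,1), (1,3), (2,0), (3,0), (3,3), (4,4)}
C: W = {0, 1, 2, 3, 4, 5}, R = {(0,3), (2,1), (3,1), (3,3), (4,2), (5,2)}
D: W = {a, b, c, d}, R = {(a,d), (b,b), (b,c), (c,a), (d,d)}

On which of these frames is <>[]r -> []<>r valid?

A

Frame correspondent (Sahlqvist): forall x forall y forall z (Rxy & Rxz -> exists w (Ryw & Rzw)) — i.e. convergence.
A: ✓.
B: fails — R02 and R01 but 2 and 1 have no common successor.
C: fails — R21 and R21 but 1 and 1 have no common successor.
D: fails — Rbc and Rbb but c and b have no common successor.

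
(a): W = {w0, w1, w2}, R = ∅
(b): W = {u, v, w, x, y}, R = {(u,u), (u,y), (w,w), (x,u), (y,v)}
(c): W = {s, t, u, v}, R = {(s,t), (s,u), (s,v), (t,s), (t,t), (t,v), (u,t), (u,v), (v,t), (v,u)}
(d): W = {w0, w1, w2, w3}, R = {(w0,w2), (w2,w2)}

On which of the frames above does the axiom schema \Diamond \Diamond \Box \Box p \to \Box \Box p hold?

(a), (d)

This is the axiom for a generalized confluence (Geach) condition; its first-order frame correspondent is \forall x \forall y \forall z ((x R^2 y \wedge x R^2 z) \to \exists w (y R^2 w \wedge z = w)).
(a): ✓.
(b): fails — uR²v, uR²u but no t with vR²t and u=t.
(c): fails — sR²v, sR²u but no w with vR²w and u=w.
(d): ✓.
Valid on: (a), (d).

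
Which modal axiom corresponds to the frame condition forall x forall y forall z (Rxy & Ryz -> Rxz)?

This is transitivity; the standard corresponding axiom is 4: □s → □□s.

□s → □□s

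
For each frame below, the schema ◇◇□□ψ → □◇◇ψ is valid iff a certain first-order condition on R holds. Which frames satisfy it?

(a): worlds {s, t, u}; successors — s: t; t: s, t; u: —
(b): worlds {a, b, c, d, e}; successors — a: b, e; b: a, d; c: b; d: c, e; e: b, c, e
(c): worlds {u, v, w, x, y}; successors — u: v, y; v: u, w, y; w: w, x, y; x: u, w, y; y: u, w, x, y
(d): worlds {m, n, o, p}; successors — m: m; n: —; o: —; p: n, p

(a), (c)

Frame correspondent (Sahlqvist): ∀x ∀y ∀z ((xR²y ∧ xRz) → ∃w (yR²w ∧ zR²w)) — i.e. a generalized confluence (Geach) condition.
(a): satisfies the condition.
(b): fails — aR²c, aRb but no w with cR²w and bR²w.
(c): satisfies the condition.
(d): fails — pR²n, pRn but no w with nR²w and nR²w.
Valid on: (a), (c).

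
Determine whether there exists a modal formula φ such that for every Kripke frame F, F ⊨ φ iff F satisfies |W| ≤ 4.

No — not modally definable

Modal frame validity is preserved under disjoint unions.
Any modal formula valid on each of 5 disjoint one-world frames is valid on their disjoint union (validity is preserved under disjoint unions). Each one-world frame has |W|=1≤4, but the union has |W|=5.
So the class is not modally definable.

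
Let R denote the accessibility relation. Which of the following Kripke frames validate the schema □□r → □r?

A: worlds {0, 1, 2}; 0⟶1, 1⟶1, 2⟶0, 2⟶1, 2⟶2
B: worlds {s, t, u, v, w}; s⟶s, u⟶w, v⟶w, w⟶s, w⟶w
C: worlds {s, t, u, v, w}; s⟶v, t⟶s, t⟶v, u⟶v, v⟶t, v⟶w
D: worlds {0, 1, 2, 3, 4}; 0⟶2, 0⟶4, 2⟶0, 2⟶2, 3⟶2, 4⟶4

A, B, D

This is the axiom for density; its first-order frame correspondent is ∀x ∀y (Rxy → ∃z (Rxz ∧ Rzy)).
A: satisfies the condition.
B: satisfies the condition.
C: fails — Ruv but no z with Ruz and Rzv.
D: satisfies the condition.
Valid on: A, B, D.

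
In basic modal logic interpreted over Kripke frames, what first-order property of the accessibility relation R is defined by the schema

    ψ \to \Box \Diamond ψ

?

Symmetry

Suppose ψ→□◇ψ is valid. Take Rxy and set V(ψ)={x}. Then ψ at x, so □◇ψ at x, so ◇ψ at y, so some z with Ryz has ψ; z=x, i.e. Ryx.
The converse is a direct semantic check.
So the correspondent is symmetry.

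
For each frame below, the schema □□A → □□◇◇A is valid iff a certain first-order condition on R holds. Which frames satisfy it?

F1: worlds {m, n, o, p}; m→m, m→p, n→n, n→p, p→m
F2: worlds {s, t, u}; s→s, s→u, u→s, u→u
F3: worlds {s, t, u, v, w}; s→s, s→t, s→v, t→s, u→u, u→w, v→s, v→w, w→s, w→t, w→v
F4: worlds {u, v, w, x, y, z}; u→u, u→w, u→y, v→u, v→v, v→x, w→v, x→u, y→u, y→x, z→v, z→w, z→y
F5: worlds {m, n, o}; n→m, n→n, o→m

F1, F2, F3, F4

This is the axiom for a generalized confluence (Geach) condition; its first-order frame correspondent is ∀x ∀z (xR²z → ∃w (xR²w ∧ zR²w)).
F1: satisfies the condition.
F2: satisfies the condition.
F3: satisfies the condition.
F4: satisfies the condition.
F5: fails — nR²m but no w with nR²w and mR²w.
Valid on: F1, F2, F3, F4.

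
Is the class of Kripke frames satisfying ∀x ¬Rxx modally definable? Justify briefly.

If a class were modally definable it would be closed under surjective bounded morphisms (Goldblatt–Thomason).
The 4-cycle (worlds s,t,u,v with s→t→u→v→s) is irreflexive, and the map sending every world to a single reflexive point • is a surjective bounded morphism (forth: every edge maps to (•,•); back: every world has a successor). So any modal formula valid on the 4-cycle is also valid on the reflexive point, which is not irreflexive.
So the class is not modally definable.

Not definable by any modal formula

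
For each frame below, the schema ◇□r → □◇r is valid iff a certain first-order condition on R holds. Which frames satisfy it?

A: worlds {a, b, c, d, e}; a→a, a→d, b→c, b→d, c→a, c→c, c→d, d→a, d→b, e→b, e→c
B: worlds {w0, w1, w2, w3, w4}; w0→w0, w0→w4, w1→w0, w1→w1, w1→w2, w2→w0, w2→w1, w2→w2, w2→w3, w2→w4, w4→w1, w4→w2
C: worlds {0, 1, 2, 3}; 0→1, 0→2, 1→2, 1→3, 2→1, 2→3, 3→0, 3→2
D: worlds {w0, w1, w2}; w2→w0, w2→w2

Frame correspondent (Sahlqvist): ∀x ∀y ∀z (Rxy ∧ Rxz → ∃w (Ryw ∧ Rzw)) — i.e. convergence.
A: condition met.
B: fails — Rw0w4 and Rw0w0 but w4 and w0 have no common successor.
C: fails — R12 and R13 but 2 and 3 have no common successor.
D: fails — Rw2w0 and Rw2w0 but w0 and w0 have no common successor.

A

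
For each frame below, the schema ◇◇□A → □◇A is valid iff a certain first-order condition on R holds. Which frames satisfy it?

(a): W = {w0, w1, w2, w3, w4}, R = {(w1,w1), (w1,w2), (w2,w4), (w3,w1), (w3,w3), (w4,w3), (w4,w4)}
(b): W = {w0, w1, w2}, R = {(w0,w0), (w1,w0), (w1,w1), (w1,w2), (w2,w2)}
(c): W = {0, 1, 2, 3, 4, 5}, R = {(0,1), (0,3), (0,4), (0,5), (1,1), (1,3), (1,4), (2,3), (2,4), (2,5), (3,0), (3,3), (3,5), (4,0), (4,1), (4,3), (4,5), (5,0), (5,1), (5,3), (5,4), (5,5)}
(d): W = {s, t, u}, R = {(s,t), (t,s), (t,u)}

The schema corresponds to a generalized confluence (Geach) condition: ∀x ∀y ∀z ((xR²y ∧ xRz) → ∃w (yRw ∧ zRw)).
(a): fails — w1R²w1, w1Rw2 but no w with w1Rw and w2Rw.
(b): fails — w1R²w0, w1Rw2 but no w with w0Rw and w2Rw.
(c): holds.
(d): fails — sR²s, sRt but no w with sRw and tRw.
Valid on: (c).

(c)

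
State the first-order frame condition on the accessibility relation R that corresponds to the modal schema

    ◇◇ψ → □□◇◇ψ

∀x ∀y ∀z ((xR²y ∧ xR²z) → ∃w (y = w ∧ zR²w))

This is a Sahlqvist (Geach-type) schema ◇^2□^0ψ → □^2◇^2ψ.
First-order correspondent: ∀x ∀y ∀z ((xR²y ∧ xR²z) → ∃w (y = w ∧ zR²w)).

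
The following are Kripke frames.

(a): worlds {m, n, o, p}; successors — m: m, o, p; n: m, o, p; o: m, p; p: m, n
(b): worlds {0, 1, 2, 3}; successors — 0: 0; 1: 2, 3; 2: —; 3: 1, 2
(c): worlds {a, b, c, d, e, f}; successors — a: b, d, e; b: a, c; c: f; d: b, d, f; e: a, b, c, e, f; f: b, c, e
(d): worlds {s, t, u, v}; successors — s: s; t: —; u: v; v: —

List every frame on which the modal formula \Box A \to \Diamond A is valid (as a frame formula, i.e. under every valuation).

This is the axiom for seriality; its first-order frame correspondent is \forall x \exists y Rxy.
(a): satisfies the condition.
(b): fails — world 2 has no successor.
(c): satisfies the condition.
(d): fails — world t has no successor.

(a), (c)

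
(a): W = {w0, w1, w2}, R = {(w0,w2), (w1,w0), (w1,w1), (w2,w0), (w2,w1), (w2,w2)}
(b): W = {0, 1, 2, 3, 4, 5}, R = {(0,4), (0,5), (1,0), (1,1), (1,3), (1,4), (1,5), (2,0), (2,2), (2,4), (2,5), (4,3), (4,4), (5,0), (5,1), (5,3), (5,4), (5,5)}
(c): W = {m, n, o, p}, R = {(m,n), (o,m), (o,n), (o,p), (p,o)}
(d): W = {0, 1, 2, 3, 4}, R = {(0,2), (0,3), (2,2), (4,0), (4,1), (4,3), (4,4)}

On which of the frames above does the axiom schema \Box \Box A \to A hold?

(a)

The schema corresponds to a generalized confluence (Geach) condition: \forall x \exists w (x R^2 w \wedge x = w).
(a): holds.
(b): fails — at 3 but no w with 3R²w and 3=w.
(c): fails — at m but no w with mR²w and m=w.
(d): fails — at 0 but no w with 0R²w and 0=w.
Valid on: (a).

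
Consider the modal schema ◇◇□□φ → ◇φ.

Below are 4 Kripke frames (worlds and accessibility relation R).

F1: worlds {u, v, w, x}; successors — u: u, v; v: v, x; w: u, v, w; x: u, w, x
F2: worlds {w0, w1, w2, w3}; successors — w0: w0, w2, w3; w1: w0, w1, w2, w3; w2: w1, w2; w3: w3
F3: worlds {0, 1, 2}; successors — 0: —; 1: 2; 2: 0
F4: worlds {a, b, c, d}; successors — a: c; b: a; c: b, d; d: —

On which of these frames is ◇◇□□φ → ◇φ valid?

F1

This is the axiom for a generalized confluence (Geach) condition; its first-order frame correspondent is ∀x ∀y (xR²y → ∃w (yR²w ∧ xRw)).
F1: condition met.
F2: fails — w2R²w3 but no w with w3R²w and w2Rw.
F3: fails — 1R²0 but no w with 0R²w and 1Rw.
F4: fails — aR²d but no w with dR²w and aRw.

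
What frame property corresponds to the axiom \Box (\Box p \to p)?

Shift-reflexivity

Suppose □(□p→p) is valid. Take Rxy and set V(p)={w : Ryw}. Then at y, □p holds; since □(□p→p) at x, □p→p at y, so p at y, i.e. Ryy.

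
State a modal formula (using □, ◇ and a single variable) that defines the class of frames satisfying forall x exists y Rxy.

This is seriality; the standard corresponding axiom is D: □ψ → ◇ψ.

□ψ → ◇ψ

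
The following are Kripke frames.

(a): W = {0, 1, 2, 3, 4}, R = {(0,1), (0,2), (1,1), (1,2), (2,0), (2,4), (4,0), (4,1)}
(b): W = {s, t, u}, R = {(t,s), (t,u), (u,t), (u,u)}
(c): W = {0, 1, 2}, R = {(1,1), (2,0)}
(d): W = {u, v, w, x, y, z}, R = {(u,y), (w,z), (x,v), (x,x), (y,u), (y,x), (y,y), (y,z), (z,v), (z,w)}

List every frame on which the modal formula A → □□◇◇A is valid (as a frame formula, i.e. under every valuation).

Frame correspondent (Sahlqvist): ∀x ∀z (xR²z → ∃w (x = w ∧ zR²w)) — i.e. a generalized confluence (Geach) condition.
(a): fails — 0R²4 but no w with 0=w and 4R²w.
(b): fails — uR²s but no w with u=w and sR²w.
(c): satisfies the condition.
(d): fails — uR²x but no t with u=t and xR²t.
Valid on: (c).

(c)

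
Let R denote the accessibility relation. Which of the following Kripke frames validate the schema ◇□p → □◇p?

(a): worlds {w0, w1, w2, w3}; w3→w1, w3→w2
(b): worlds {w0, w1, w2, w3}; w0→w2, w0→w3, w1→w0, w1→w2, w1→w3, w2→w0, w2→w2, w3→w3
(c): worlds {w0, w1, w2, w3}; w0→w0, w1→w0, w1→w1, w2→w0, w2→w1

The schema corresponds to convergence: ∀x ∀y ∀z (Rxy ∧ Rxz → ∃w (Ryw ∧ Rzw)).
(a): fails — Rw3w1 and Rw3w1 but w1 and w1 have no common successor.
(b): fails — Rw0w2 and Rw0w3 but w2 and w3 have no common successor.
(c): condition met.

(c)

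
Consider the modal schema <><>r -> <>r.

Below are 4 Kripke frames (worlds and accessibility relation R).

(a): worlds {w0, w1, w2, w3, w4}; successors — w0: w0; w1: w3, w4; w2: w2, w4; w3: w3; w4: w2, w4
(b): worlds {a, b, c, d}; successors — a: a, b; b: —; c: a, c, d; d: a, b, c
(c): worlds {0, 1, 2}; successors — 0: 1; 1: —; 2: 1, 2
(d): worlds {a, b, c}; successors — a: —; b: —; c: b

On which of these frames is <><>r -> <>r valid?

(c), (d)

Frame correspondent (Sahlqvist): forall x forall y forall z (Rxy & Ryz -> Rxz) — i.e. transitivity.
(a): fails — Rw1w4 and Rw4w2 but not Rw1w2.
(b): fails — Rcd and Rdb but not Rcb.
(c): holds.
(d): holds.
Valid on: (c), (d).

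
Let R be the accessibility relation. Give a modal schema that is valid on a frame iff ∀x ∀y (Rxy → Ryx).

q → □◇q

A defining formula is q → □◇q (the B axiom).
Suppose q→□◇q is valid. Take Rxy and set V(q)={x}. Then q at x, so □◇q at x, so ◇q at y, so some z with Ryz has q; z=x, i.e. Ryx.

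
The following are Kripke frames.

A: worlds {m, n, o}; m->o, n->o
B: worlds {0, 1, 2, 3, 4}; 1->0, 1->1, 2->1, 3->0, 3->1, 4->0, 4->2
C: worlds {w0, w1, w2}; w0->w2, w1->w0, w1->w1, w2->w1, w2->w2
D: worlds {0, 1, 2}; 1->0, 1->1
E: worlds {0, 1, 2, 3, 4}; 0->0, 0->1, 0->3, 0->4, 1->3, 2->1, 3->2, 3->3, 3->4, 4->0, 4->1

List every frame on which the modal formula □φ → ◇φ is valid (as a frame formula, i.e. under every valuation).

C, E

The schema corresponds to seriality: ∀x ∃y Rxy.
A: fails — world o has no successor.
B: fails — world 0 has no successor.
C: holds.
D: fails — world 0 has no successor.
E: holds.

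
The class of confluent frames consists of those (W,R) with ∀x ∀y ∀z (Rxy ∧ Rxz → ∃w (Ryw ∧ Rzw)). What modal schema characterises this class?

This is convergence; the standard corresponding axiom is .2: ◇□s → □◇s.
Suppose ◇□s→□◇s is valid. Take Rxy, Rxz and set V(s)={w : Ryw}. Then □s at y so ◇□s at x, so □◇s at x, so ◇s at z, giving w with Rzw and Ryw.

◇□s → □◇s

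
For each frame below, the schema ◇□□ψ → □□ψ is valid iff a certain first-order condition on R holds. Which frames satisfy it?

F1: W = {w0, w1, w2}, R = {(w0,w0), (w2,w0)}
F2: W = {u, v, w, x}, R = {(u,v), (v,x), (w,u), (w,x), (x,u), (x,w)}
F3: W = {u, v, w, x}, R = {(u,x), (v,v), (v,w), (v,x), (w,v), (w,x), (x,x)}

This is the axiom for a generalized confluence (Geach) condition; its first-order frame correspondent is ∀x ∀y ∀z ((xRy ∧ xR²z) → ∃w (yR²w ∧ z = w)).
F1: ✓.
F2: fails — uRv, uR²x but no t with vR²t and x=t.
F3: fails — vRx, vR²v but no t with xR²t and v=t.

F1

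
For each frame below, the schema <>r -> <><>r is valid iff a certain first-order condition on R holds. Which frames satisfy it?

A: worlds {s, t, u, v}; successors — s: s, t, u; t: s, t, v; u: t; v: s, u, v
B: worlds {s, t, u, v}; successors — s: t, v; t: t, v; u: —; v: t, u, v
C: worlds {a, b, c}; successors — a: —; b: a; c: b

A, B

Frame correspondent (Sahlqvist): forall x forall y (xRy -> exists w (y = w & x R^2 w)) — i.e. a generalized confluence (Geach) condition.
A: condition met.
B: condition met.
C: fails — bRa but no w with a=w and bR²w.
Valid on: A, B.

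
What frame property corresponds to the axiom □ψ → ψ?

Reflexivity

Suppose □ψ→ψ is valid. At any x set V(ψ)={w : Rxw}. Then □ψ holds at x, so ψ holds at x, i.e. Rxx.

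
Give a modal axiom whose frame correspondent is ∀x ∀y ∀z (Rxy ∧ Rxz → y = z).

◇s → □s

The condition is partial functionality. The CD schema ◇s → □s defines it.
Suppose ◇s→□s is valid. Take Rxy, Rxz and set V(s)={y}. Then ◇s at x, so □s at x, so s at z, i.e. z=y.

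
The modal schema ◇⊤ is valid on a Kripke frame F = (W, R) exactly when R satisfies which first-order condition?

◇⊤ holds at w iff w has a successor, so frame-validity of ◇⊤ is exactly seriality. Equivalently via □φ → ◇φ:
Suppose □φ→◇φ is valid. At any x set V(φ)=W. Then □φ at x, so ◇φ at x, so x has a successor.

Seriality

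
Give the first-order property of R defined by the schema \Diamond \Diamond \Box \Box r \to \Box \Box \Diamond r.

This is a Sahlqvist (Geach-type) schema ◇^2□^2r → □^2◇^1r.
Minimal-valuation argument: fix x; take any y with xR^2y and any z with xR^2z. Set V(r) to the set of worlds R-reachable from y in exactly 2 steps. Then □^2r holds at y, so the antecedent holds at x; validity forces ◇^1r at z, giving a w with zR^1w and yR^2w.
First-order correspondent: \forall x \forall y \forall z ((x R^2 y \wedge x R^2 z) \to \exists w (y R^2 w \wedge zRw)).

\forall x \forall y \forall z ((x R^2 y \wedge x R^2 z) \to \exists w (y R^2 w \wedge zRw))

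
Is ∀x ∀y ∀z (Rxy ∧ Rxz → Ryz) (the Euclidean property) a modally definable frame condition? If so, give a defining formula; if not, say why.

Definable; ◇r → □◇r defines it

This is a Sahlqvist condition; the 5 axiom ◇r → □◇r defines it.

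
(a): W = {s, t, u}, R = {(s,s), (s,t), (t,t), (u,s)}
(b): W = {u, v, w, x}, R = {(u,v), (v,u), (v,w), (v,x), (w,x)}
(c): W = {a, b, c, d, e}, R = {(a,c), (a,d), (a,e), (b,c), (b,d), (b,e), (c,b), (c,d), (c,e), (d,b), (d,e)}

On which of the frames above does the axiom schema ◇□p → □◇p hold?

Frame correspondent (Sahlqvist): ∀x ∀y ∀z (Rxy ∧ Rxz → ∃w (Ryw ∧ Rzw)) — i.e. convergence.
(a): condition met.
(b): fails — Rvw and Rvu but w and u have no common successor.
(c): fails — Rae and Rae but e and e have no common successor.

(a)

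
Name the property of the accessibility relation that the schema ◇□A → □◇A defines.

Suppose ◇□A→□◇A is valid. Take Rxy, Rxz and set V(A)={w : Ryw}. Then □A at y so ◇□A at x, so □◇A at x, so ◇A at z, giving w with Rzw and Ryw.

convergence: ∀x ∀y ∀z (Rxy ∧ Rxz → ∃w (Ryw ∧ Rzw))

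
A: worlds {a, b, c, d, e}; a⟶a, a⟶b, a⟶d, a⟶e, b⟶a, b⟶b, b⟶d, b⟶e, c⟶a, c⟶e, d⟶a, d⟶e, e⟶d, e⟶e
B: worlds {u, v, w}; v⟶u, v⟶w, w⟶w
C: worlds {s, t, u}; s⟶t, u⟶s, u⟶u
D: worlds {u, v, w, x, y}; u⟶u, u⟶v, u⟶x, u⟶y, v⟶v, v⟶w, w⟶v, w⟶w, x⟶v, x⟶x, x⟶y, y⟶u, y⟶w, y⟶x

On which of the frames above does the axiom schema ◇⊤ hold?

Frame correspondent (Sahlqvist): ∀x ∃y Rxy — i.e. seriality.
A: ✓.
B: fails — world u has no successor.
C: fails — world t has no successor.
D: ✓.
Valid on: A, D.

A, D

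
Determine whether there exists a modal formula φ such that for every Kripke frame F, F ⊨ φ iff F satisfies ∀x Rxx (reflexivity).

Definable; □r → r defines it

Yes: it is reflexivity, defined by the T schema □r → r.
Suppose □r→r is valid. At any x set V(r)={w : Rxw}. Then □r holds at x, so r holds at x, i.e. Rxx.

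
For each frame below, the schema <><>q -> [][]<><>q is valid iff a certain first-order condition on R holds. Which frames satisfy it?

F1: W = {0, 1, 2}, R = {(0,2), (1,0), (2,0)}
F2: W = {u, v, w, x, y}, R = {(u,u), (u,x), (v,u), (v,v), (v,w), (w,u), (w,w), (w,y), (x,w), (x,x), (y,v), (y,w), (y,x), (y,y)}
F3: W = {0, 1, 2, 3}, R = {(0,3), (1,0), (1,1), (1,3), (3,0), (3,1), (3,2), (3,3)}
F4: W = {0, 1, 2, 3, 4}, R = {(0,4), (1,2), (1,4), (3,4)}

F1, F4

This is the axiom for a generalized confluence (Geach) condition; its first-order frame correspondent is forall x forall y forall z ((x R^2 y & x R^2 z) -> exists w (y = w & z R^2 w)).
F1: ✓.
F2: fails — vR²v, vR²u but no t with v=t and uR²t.
F3: fails — 0R²0, 0R²2 but no w with 0=w and 2R²w.
F4: ✓.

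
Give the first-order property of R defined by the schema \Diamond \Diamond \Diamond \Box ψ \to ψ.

This is a Sahlqvist (Geach-type) schema ◇^3□^1ψ → □^0◇^0ψ.
Minimal-valuation argument: fix x; take any y with xR^3y and any z with xR^0z. Set V(ψ) to the set of worlds R-reachable from y in exactly 1 step. Then □^1ψ holds at y, so the antecedent holds at x; validity forces ◇^0ψ at z, giving a w with zR^0w and yR^1w.
First-order correspondent: \forall x \forall y (x R^3 y \to \exists w (yRw \wedge x = w)).

\forall x \forall y (x R^3 y \to \exists w (yRw \wedge x = w))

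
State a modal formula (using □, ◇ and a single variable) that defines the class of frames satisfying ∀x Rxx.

The condition is reflexivity. The T schema □q → q defines it.
Suppose □q→q is valid. At any x set V(q)={w : Rxw}. Then □q holds at x, so q holds at x, i.e. Rxx.

□q → q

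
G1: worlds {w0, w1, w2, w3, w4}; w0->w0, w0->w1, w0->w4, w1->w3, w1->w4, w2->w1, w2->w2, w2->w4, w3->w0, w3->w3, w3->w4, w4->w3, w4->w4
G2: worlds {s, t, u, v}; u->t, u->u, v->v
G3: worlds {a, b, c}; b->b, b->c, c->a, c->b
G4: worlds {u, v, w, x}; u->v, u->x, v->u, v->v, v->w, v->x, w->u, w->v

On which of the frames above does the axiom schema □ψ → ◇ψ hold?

This is the axiom for seriality; its first-order frame correspondent is ∀x ∃y Rxy.
G1: holds.
G2: fails — world s has no successor.
G3: fails — world a has no successor.
G4: fails — world x has no successor.

G1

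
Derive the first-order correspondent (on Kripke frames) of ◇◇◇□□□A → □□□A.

∀x ∀y ∀z ((xR³y ∧ xR³z) → ∃w (yR³w ∧ z = w))

This is a Sahlqvist (Geach-type) schema ◇^3□^3A → □^3◇^0A.
First-order correspondent: ∀x ∀y ∀z ((xR³y ∧ xR³z) → ∃w (yR³w ∧ z = w)).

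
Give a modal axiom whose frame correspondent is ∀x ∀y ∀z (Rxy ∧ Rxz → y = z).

This is partial functionality; the standard corresponding axiom is CD: ◇s → □s.
Suppose ◇s→□s is valid. Take Rxy, Rxz and set V(s)={y}. Then ◇s at x, so □s at x, so s at z, i.e. z=y.

◇s → □s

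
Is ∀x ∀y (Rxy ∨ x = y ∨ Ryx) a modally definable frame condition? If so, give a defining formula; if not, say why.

Not modally definable

Modal frame validity is preserved under disjoint unions.
Take 3 disjoint single-world reflexive frames: each is trivially connected, but their disjoint union has 3 worlds with no edge between distinct components, so it is not connected.
So the class is not modally definable.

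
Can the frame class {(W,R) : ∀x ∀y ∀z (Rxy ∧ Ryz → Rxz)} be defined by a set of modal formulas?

Yes, by □p → □□p

This is a Sahlqvist condition; the 4 axiom □p → □□p defines it.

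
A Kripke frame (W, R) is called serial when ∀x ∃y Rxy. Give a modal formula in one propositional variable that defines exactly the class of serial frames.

□q → ◇q

The condition is seriality. The D schema □q → ◇q defines it.
Suppose □q→◇q is valid. At any x set V(q)=W. Then □q at x, so ◇q at x, so x has a successor.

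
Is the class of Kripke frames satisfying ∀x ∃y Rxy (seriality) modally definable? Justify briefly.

Yes — defined by □r → ◇r

This is a Sahlqvist condition; the D axiom □r → ◇r defines it.
Suppose □r→◇r is valid. At any x set V(r)=W. Then □r at x, so ◇r at x, so x has a successor.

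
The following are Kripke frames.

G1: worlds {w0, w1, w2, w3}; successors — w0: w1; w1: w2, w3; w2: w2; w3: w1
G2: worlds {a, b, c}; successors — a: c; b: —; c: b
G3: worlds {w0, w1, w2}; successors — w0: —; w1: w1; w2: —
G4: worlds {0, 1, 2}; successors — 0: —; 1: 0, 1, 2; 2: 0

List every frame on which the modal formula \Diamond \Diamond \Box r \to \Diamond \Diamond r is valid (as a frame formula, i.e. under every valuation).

G3

This is the axiom for a generalized confluence (Geach) condition; its first-order frame correspondent is \forall x \forall y (x R^2 y \to \exists w (yRw \wedge x R^2 w)).
G1: fails — w0R²w3 but no w with w3Rw and w0R²w.
G2: fails — aR²b but no w with bRw and aR²w.
G3: satisfies the condition.
G4: fails — 1R²0 but no w with 0Rw and 1R²w.
Valid on: G3.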